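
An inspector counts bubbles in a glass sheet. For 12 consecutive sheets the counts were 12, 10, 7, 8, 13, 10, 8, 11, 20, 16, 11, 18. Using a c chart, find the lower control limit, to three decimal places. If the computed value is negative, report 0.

c̄ = (12 + 10 + 7 + 8 + 13 + 10 + 8 + 11 + 20 + 16 + 11 + 18) / 12 = 144 / 12 = 12.0000
LCL = c̄ − 3√c̄ = 12.0000 − 3 × 3.4641 = 1.6077

1.608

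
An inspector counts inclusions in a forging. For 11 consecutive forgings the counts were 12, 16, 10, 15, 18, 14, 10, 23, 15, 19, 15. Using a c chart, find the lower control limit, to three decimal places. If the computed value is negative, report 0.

3.493

c̄ = (12 + 16 + 10 + 15 + 18 + 14 + 10 + 23 + 15 + 19 + 15) / 11 = 167 / 11 = 15.1818
LCL = c̄ − 3√c̄ = 15.1818 − 3 × 3.8964 = 3.4927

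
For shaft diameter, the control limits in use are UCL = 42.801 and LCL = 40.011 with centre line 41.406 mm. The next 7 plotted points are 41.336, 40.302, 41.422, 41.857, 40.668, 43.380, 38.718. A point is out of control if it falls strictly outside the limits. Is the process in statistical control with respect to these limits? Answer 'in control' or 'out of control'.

Compare each point to [40.011, 42.801]: sample 6 = 43.380 > UCL; sample 7 = 38.718 < LCL.

out of control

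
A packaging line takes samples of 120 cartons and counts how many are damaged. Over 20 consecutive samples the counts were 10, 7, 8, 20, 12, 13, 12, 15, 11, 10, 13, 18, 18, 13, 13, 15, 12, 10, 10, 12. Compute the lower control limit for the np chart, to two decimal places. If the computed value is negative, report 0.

p̄ = Σdᵢ / (k·n) = 252 / (20 × 120) = 0.10500
LCL = np̄ − 3·√(np̄(1−p̄)) = 12.6000 − 3 × 3.3581 = 2.5256

2.53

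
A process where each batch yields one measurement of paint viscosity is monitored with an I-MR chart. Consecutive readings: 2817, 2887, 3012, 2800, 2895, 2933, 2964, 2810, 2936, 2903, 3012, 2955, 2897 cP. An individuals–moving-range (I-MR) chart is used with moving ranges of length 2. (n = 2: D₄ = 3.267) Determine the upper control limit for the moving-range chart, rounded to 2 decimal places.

301.65

Moving ranges: 70, 125, 212, 95, 38, 31, 154, 126, 33, 109, 57, 58; M̄R̄ = 1108.0000 / 12 = 92.3333
UCL_MR = D₄·M̄R̄ = 3.267 × 92.3333 = 301.6530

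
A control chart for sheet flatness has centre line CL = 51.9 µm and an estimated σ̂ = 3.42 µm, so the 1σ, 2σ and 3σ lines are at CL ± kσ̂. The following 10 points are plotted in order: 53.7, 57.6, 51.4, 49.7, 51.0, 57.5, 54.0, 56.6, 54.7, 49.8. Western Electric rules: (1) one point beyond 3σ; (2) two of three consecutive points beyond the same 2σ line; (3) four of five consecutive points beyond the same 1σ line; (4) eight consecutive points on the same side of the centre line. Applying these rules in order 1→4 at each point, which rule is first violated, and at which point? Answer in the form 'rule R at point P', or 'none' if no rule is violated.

none

Zone of each point (C = within 1σ̂, B = 1σ̂–2σ̂, A = 2σ̂–3σ̂, * = beyond 3σ̂; sign = side of CL): 1:+C, 2:+B, 3:-C, 4:-C, 5:-C, 6:+B, 7:+C, 8:+B, 9:+C, 10:-C
No rule fires across all 10 points.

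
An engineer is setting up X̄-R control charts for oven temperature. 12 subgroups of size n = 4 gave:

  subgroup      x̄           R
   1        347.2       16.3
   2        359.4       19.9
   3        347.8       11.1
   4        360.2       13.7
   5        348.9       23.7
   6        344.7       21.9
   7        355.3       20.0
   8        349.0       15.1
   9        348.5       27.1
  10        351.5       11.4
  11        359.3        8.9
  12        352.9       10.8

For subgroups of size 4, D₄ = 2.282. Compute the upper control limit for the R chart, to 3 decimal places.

R̄ = (16.3 + 19.9 + 11.1 + 13.7 + 23.7 + 21.9 + 20.0 + 15.1 + 27.1 + 11.4 + 8.9 + 10.8) / 12 = 199.9000 / 12 = 16.6583
UCL_R = D₄·R̄ = 2.282 × 16.6583 = 38.0143

38.014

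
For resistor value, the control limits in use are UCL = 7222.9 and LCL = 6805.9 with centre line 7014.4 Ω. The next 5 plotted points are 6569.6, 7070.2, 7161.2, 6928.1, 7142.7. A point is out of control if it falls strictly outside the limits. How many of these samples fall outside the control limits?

Compare each point to [6805.9, 7222.9]: sample 1 = 6569.6 < LCL.

1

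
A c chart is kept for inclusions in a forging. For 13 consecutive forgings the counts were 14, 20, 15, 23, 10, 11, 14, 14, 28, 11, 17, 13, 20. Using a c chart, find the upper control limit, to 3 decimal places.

28.211

c̄ = (14 + 20 + 15 + 23 + 10 + 11 + 14 + 14 + 28 + 11 + 17 + 13 + 20) / 13 = 210 / 13 = 16.1538
UCL = c̄ + 3√c̄ = 16.1538 + 3 × √16.1538 = 16.1538 + 3 × 4.0192 = 28.2114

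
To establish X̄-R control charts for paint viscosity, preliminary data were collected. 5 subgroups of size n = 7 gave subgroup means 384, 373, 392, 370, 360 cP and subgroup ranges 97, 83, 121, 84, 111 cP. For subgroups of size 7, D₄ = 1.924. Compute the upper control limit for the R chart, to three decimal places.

R̄ = (97 + 83 + 121 + 84 + 111) / 5 = 496.0000 / 5 = 99.2000
UCL_R = D₄·R̄ = 1.924 × 99.2000 = 190.8608

190.861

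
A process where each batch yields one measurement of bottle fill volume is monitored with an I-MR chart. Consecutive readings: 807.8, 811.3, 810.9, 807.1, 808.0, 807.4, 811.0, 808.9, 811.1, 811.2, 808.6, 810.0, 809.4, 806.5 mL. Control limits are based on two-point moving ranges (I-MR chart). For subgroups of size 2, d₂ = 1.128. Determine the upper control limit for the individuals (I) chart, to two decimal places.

X̄ = (807.8 + 811.3 + 810.9 + 807.1 + 808.0 + 807.4 + 811.0 + 808.9 + 811.1 + 811.2 + 808.6 + 810.0 + 809.4 + 806.5) / 14 = 809.2286
Moving ranges: 3.5, 0.4, 3.8, 0.9, 0.6, 3.6, 2.1, 2.2, 0.1, 2.6, 1.4, 0.6, 2.9; M̄R̄ = 24.7000 / 13 = 1.9000
UCL = X̄ + 3·M̄R̄/d₂ = 809.2286 + 3 × 1.9000 / 1.128 = 814.2818

814.28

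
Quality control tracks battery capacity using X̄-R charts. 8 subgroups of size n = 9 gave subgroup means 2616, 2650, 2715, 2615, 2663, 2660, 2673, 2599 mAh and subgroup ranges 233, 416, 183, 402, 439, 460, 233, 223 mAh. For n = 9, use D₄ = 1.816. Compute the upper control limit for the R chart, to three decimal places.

587.703

R̄ = (233 + 416 + 183 + 402 + 439 + 460 + 233 + 223) / 8 = 2589.0000 / 8 = 323.6250
UCL_R = D₄·R̄ = 1.816 × 323.6250 = 587.7030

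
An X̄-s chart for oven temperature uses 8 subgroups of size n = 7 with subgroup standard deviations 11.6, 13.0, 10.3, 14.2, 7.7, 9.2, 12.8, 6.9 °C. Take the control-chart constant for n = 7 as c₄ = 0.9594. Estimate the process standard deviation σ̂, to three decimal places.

s̄ = (11.6 + 13.0 + 10.3 + 14.2 + 7.7 + 9.2 + 12.8 + 6.9) / 8 = 10.7125
σ̂ = s̄ / c₄ = 10.7125 / 0.9594 = 11.1658

11.166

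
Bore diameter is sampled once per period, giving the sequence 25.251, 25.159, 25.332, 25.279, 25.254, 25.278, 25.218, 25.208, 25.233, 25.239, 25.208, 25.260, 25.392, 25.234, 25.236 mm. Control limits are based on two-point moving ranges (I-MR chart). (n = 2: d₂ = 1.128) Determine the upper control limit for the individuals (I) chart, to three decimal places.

X̄ = (25.251 + 25.159 + 25.332 + 25.279 + 25.254 + 25.278 + 25.218 + 25.208 + 25.233 + 25.239 + 25.208 + 25.260 + 25.392 + 25.234 + 25.236) / 15 = 25.2521
Moving ranges: 0.092, 0.173, 0.053, 0.025, 0.024, 0.060, 0.010, 0.025, 0.006, 0.031, 0.052, 0.132, 0.158, 0.002; M̄R̄ = 0.8430 / 14 = 0.0602
UCL = X̄ + 3·M̄R̄/d₂ = 25.2521 + 3 × 0.0602 / 1.128 = 25.4122

25.412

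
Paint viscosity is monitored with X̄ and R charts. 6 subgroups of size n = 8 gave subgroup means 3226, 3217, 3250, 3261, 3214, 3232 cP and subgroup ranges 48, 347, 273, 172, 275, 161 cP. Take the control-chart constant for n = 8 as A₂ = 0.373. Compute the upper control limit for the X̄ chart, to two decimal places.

3312.66

X̄̄ = (3226 + 3217 + 3250 + 3261 + 3214 + 3232) / 6 = 19400.0000 / 6 = 3233.3333
R̄ = (48 + 347 + 273 + 172 + 275 + 161) / 6 = 1276.0000 / 6 = 212.6667
UCL = X̄̄ + A₂·R̄ = 3233.3333 + 0.373 × 212.6667 = 3312.6580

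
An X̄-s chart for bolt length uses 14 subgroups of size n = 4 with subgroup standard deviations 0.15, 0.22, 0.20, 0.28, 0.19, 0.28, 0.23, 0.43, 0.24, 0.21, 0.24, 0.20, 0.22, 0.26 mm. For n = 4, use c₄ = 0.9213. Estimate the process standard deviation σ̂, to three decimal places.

s̄ = (0.15 + 0.22 + 0.20 + 0.28 + 0.19 + 0.28 + 0.23 + 0.43 + 0.24 + 0.21 + 0.24 + 0.20 + 0.22 + 0.26) / 14 = 0.2393
σ̂ = s̄ / c₄ = 0.2393 / 0.9213 = 0.2597

0.260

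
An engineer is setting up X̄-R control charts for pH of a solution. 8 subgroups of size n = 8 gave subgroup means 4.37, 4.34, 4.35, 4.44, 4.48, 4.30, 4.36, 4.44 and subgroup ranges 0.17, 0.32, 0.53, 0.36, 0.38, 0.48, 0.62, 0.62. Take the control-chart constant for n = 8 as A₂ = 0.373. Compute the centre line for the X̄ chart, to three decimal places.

X̄̄ = (4.37 + 4.34 + 4.35 + 4.44 + 4.48 + 4.30 + 4.36 + 4.44) / 8 = 35.0800 / 8 = 4.3850
CL = X̄̄ = 4.3850

4.385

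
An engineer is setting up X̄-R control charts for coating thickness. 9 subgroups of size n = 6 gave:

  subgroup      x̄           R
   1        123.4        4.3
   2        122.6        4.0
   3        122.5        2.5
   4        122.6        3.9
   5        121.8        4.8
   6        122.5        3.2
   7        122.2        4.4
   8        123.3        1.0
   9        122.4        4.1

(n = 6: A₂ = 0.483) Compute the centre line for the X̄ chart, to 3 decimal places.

122.589

X̄̄ = (123.4 + 122.6 + 122.5 + 122.6 + 121.8 + 122.5 + 122.2 + 123.3 + 122.4) / 9 = 1103.3000 / 9 = 122.5889
CL = X̄̄ = 122.5889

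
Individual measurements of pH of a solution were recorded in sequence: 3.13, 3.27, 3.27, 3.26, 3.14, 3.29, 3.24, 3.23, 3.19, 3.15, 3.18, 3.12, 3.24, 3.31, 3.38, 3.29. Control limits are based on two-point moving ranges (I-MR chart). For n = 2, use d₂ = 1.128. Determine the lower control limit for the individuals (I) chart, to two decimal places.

X̄ = (3.13 + 3.27 + 3.27 + 3.26 + 3.14 + 3.29 + 3.24 + 3.23 + 3.19 + 3.15 + 3.18 + 3.12 + 3.24 + 3.31 + 3.38 + 3.29) / 16 = 3.2306
Moving ranges: 0.14, 0.00, 0.01, 0.12, 0.15, 0.05, 0.01, 0.04, 0.04, 0.03, 0.06, 0.12, 0.07, 0.07, 0.09; M̄R̄ = 1.0000 / 15 = 0.0667
LCL = X̄ − 3·M̄R̄/d₂ = 3.2306 − 3 × 0.0667 / 1.128 = 3.0533

3.05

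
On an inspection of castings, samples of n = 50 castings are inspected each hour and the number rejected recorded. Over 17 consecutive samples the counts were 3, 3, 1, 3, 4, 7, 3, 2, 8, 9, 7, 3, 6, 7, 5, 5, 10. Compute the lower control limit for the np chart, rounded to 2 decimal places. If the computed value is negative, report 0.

p̄ = Σdᵢ / (k·n) = 86 / (17 × 50) = 0.10118
LCL = np̄ − 3·√(np̄(1−p̄)) = 5.0588 − 3 × 2.1324 = -1.3383 → 0 (negative, so LCL = 0)

0.00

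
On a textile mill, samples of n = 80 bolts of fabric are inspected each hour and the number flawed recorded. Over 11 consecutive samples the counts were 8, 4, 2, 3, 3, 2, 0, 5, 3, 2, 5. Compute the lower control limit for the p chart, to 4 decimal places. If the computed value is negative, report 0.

0.0000

p̄ = Σdᵢ / (k·n) = 37 / (11 × 80) = 0.04205
LCL = p̄ − 3·√(p̄(1−p̄)/n) = 0.04205 − 3 × 0.02244 = -0.02527 → 0 (negative, so LCL = 0)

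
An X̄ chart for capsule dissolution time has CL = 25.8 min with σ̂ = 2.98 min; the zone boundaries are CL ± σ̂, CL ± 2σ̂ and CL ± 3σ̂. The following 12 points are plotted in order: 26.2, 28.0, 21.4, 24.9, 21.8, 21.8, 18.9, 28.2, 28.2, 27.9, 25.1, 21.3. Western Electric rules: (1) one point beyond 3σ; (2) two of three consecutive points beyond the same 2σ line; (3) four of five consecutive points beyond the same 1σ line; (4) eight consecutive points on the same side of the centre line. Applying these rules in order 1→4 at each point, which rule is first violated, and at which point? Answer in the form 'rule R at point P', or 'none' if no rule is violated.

rule 3 at point 7

Zone of each point (C = within 1σ̂, B = 1σ̂–2σ̂, A = 2σ̂–3σ̂, * = beyond 3σ̂; sign = side of CL): 1:+C, 2:+C, 3:-B, 4:-C, 5:-B, 6:-B, 7:-A, 8:+C, 9:+C, 10:+C, 11:-C, 12:-B
Rule 3 (four of five consecutive points beyond the same 1σ limit) is satisfied at point 7.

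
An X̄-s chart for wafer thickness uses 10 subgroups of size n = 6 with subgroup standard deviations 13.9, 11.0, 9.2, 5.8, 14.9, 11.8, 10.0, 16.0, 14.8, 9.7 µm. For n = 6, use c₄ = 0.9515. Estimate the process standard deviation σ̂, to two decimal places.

s̄ = (13.9 + 11.0 + 9.2 + 5.8 + 14.9 + 11.8 + 10.0 + 16.0 + 14.8 + 9.7) / 10 = 11.7100
σ̂ = s̄ / c₄ = 11.7100 / 0.9515 = 12.3069

12.31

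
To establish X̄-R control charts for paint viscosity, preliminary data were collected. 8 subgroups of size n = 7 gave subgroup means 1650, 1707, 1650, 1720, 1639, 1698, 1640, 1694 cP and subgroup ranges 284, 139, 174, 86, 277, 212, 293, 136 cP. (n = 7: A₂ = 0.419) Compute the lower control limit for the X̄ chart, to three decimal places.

X̄̄ = (1650 + 1707 + 1650 + 1720 + 1639 + 1698 + 1640 + 1694) / 8 = 13398.0000 / 8 = 1674.7500
R̄ = (284 + 139 + 174 + 86 + 277 + 212 + 293 + 136) / 8 = 1601.0000 / 8 = 200.1250
LCL = X̄̄ − A₂·R̄ = 1674.7500 − 0.419 × 200.1250 = 1590.8976

1590.898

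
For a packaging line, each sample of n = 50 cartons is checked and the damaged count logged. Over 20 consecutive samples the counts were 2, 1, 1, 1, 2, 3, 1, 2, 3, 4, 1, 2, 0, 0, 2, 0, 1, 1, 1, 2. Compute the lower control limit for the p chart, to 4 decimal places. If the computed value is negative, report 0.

p̄ = Σdᵢ / (k·n) = 30 / (20 × 50) = 0.03000
LCL = p̄ − 3·√(p̄(1−p̄)/n) = 0.03000 − 3 × 0.02412 = -0.04237 → 0 (negative, so LCL = 0)

0.0000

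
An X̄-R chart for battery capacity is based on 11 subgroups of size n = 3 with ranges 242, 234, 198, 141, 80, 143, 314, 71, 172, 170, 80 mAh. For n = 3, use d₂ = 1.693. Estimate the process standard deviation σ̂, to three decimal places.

99.071

R̄ = (242 + 234 + 198 + 141 + 80 + 143 + 314 + 71 + 172 + 170 + 80) / 11 = 167.7273
σ̂ = R̄ / d₂ = 167.7273 / 1.693 = 99.0710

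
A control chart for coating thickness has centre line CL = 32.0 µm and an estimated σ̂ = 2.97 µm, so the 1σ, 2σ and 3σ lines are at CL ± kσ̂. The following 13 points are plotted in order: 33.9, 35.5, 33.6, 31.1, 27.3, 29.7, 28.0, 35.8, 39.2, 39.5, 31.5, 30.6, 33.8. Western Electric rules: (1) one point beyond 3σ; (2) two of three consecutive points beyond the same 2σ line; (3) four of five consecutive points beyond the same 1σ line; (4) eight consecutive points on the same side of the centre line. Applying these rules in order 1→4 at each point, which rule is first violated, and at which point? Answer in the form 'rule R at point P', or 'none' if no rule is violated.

Zone of each point (C = within 1σ̂, B = 1σ̂–2σ̂, A = 2σ̂–3σ̂, * = beyond 3σ̂; sign = side of CL): 1:+C, 2:+B, 3:+C, 4:-C, 5:-B, 6:-C, 7:-B, 8:+B, 9:+A, 10:+A, 11:-C, 12:-C, 13:+C
Rule 2 (two of three consecutive points beyond the same 2σ limit) is satisfied at point 10.

rule 2 at point 10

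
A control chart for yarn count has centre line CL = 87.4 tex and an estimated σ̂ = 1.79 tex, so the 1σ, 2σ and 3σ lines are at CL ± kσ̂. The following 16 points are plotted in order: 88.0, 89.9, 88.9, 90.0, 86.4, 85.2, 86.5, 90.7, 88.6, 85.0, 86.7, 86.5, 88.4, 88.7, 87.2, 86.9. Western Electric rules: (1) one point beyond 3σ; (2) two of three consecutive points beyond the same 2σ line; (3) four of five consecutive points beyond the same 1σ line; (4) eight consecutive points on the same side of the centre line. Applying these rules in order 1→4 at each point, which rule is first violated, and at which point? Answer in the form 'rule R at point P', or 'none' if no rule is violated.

Zone of each point (C = within 1σ̂, B = 1σ̂–2σ̂, A = 2σ̂–3σ̂, * = beyond 3σ̂; sign = side of CL): 1:+C, 2:+B, 3:+C, 4:+B, 5:-C, 6:-B, 7:-C, 8:+B, 9:+C, 10:-B, 11:-C, 12:-C, 13:+C, 14:+C, 15:-C, 16:-C
No rule fires across all 16 points.

none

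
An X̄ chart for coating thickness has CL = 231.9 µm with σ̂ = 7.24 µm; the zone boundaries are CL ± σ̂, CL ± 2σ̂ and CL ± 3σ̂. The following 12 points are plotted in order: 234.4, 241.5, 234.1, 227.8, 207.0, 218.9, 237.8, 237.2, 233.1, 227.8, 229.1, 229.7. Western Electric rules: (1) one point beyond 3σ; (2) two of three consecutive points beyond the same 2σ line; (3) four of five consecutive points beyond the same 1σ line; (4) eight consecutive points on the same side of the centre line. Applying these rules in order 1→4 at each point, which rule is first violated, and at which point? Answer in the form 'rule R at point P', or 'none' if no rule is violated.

rule 1 at point 5

Zone of each point (C = within 1σ̂, B = 1σ̂–2σ̂, A = 2σ̂–3σ̂, * = beyond 3σ̂; sign = side of CL): 1:+C, 2:+B, 3:+C, 4:-C, 5:-*, 6:-B, 7:+C, 8:+C, 9:+C, 10:-C, 11:-C, 12:-C
Rule 1 (one point beyond the 3σ limits) is satisfied at point 5.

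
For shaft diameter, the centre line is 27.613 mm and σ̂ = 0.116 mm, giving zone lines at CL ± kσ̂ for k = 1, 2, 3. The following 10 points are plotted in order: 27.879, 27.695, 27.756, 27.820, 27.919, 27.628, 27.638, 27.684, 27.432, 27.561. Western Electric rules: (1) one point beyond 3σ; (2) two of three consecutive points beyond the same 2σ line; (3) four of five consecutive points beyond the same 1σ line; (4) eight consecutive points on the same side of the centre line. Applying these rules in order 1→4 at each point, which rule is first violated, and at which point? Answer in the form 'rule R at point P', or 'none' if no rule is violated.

Zone of each point (C = within 1σ̂, B = 1σ̂–2σ̂, A = 2σ̂–3σ̂, * = beyond 3σ̂; sign = side of CL): 1:+A, 2:+C, 3:+B, 4:+B, 5:+A, 6:+C, 7:+C, 8:+C, 9:-B, 10:-C
Rule 3 (four of five consecutive points beyond the same 1σ limit) is satisfied at point 5.

rule 3 at point 5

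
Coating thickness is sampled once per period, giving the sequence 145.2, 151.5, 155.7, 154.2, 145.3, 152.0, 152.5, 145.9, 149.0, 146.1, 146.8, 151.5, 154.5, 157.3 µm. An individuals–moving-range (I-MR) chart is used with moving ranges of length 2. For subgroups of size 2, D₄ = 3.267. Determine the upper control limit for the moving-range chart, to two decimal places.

13.04

Moving ranges: 6.3, 4.2, 1.5, 8.9, 6.7, 0.5, 6.6, 3.1, 2.9, 0.7, 4.7, 3.0, 2.8; M̄R̄ = 51.9000 / 13 = 3.9923
UCL_MR = D₄·M̄R̄ = 3.267 × 3.9923 = 13.0429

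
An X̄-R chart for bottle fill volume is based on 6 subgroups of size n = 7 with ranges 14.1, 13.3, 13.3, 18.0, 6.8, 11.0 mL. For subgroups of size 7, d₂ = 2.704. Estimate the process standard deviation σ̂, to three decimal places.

4.715

R̄ = (14.1 + 13.3 + 13.3 + 18.0 + 6.8 + 11.0) / 6 = 12.7500
σ̂ = R̄ / d₂ = 12.7500 / 2.704 = 4.7152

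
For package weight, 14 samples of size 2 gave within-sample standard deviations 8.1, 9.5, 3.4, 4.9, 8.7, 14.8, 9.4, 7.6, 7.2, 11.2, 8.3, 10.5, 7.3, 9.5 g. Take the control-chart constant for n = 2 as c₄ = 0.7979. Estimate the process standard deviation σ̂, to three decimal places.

s̄ = (8.1 + 9.5 + 3.4 + 4.9 + 8.7 + 14.8 + 9.4 + 7.6 + 7.2 + 11.2 + 8.3 + 10.5 + 7.3 + 9.5) / 14 = 8.6000
σ̂ = s̄ / c₄ = 8.6000 / 0.7979 = 10.7783

10.778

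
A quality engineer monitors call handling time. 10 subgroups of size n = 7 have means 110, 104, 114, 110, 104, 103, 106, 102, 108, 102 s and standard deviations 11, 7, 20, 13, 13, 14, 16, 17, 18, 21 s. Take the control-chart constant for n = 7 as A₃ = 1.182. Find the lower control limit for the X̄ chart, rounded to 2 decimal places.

88.57

X̄̄ = (110 + 104 + 114 + 110 + 104 + 103 + 106 + 102 + 108 + 102) / 10 = 106.3000
s̄ = (11 + 7 + 20 + 13 + 13 + 14 + 16 + 17 + 18 + 21) / 10 = 15.0000
LCL = X̄̄ − A₃·s̄ = 106.3000 − 1.182 × 15.0000 = 88.5700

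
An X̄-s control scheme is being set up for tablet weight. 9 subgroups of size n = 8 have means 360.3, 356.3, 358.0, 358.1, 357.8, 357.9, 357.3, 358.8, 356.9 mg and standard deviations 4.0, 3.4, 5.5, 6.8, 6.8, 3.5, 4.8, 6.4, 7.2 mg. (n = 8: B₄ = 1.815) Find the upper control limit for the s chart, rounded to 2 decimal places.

s̄ = (4.0 + 3.4 + 5.5 + 6.8 + 6.8 + 3.5 + 4.8 + 6.4 + 7.2) / 9 = 5.3778
UCL_s = B₄·s̄ = 1.815 × 5.3778 = 9.7607

9.76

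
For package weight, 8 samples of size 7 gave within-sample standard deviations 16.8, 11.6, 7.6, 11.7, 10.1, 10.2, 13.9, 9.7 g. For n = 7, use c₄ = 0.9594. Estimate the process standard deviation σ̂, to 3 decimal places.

11.935

s̄ = (16.8 + 11.6 + 7.6 + 11.7 + 10.1 + 10.2 + 13.9 + 9.7) / 8 = 11.4500
σ̂ = s̄ / c₄ = 11.4500 / 0.9594 = 11.9345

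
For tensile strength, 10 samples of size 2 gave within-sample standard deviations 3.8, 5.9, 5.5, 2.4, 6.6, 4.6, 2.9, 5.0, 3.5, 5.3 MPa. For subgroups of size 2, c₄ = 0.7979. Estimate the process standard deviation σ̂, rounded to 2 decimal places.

s̄ = (3.8 + 5.9 + 5.5 + 2.4 + 6.6 + 4.6 + 2.9 + 5.0 + 3.5 + 5.3) / 10 = 4.5500
σ̂ = s̄ / c₄ = 4.5500 / 0.7979 = 5.7025

5.70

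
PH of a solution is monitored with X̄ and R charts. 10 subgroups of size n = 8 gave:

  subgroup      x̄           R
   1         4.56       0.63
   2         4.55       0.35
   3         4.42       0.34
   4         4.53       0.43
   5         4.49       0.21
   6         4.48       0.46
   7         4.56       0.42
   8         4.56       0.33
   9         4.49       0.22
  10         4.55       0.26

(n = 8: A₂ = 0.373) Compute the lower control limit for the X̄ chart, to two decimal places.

4.38

X̄̄ = (4.56 + 4.55 + 4.42 + 4.53 + 4.49 + 4.48 + 4.56 + 4.56 + 4.49 + 4.55) / 10 = 45.1900 / 10 = 4.5190
R̄ = (0.63 + 0.35 + 0.34 + 0.43 + 0.21 + 0.46 + 0.42 + 0.33 + 0.22 + 0.26) / 10 = 3.6500 / 10 = 0.3650
LCL = X̄̄ − A₂·R̄ = 4.5190 − 0.373 × 0.3650 = 4.3829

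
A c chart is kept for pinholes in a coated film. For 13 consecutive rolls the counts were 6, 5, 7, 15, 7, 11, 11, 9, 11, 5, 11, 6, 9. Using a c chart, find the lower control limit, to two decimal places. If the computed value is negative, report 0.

c̄ = (6 + 5 + 7 + 15 + 7 + 11 + 11 + 9 + 11 + 5 + 11 + 6 + 9) / 13 = 113 / 13 = 8.6923
LCL = c̄ − 3√c̄ = 8.6923 − 3 × 2.9483 = -0.1525 → 0 (cannot be negative)

0.00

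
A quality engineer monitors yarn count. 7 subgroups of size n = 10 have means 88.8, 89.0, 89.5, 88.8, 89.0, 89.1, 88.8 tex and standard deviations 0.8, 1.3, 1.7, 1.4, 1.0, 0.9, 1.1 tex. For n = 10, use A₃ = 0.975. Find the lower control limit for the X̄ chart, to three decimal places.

X̄̄ = (88.8 + 89.0 + 89.5 + 88.8 + 89.0 + 89.1 + 88.8) / 7 = 89.0000
s̄ = (0.8 + 1.3 + 1.7 + 1.4 + 1.0 + 0.9 + 1.1) / 7 = 1.1714
LCL = X̄̄ − A₃·s̄ = 89.0000 − 0.975 × 1.1714 = 87.8579

87.858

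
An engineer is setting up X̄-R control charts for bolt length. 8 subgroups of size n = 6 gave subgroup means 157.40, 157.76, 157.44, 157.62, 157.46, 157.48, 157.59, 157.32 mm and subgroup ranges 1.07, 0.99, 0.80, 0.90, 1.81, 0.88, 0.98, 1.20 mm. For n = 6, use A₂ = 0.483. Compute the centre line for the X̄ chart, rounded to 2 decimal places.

157.51

X̄̄ = (157.40 + 157.76 + 157.44 + 157.62 + 157.46 + 157.48 + 157.59 + 157.32) / 8 = 1260.0700 / 8 = 157.5087
CL = X̄̄ = 157.5087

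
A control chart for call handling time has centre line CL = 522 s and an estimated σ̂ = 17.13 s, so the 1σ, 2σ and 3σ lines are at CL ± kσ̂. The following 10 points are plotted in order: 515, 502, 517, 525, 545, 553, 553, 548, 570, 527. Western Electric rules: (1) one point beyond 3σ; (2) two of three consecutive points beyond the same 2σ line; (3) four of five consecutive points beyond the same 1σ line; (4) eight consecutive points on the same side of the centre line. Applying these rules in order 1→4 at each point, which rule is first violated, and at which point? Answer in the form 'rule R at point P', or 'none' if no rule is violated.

Zone of each point (C = within 1σ̂, B = 1σ̂–2σ̂, A = 2σ̂–3σ̂, * = beyond 3σ̂; sign = side of CL): 1:-C, 2:-B, 3:-C, 4:+C, 5:+B, 6:+B, 7:+B, 8:+B, 9:+A, 10:+C
Rule 3 (four of five consecutive points beyond the same 1σ limit) is satisfied at point 8.

rule 3 at point 8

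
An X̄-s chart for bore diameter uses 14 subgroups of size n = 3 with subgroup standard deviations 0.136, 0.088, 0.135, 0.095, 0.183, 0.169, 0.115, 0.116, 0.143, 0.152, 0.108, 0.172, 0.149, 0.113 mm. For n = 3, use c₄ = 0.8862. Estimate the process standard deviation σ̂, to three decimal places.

s̄ = (0.136 + 0.088 + 0.135 + 0.095 + 0.183 + 0.169 + 0.115 + 0.116 + 0.143 + 0.152 + 0.108 + 0.172 + 0.149 + 0.113) / 14 = 0.1339
σ̂ = s̄ / c₄ = 0.1339 / 0.8862 = 0.1510

0.151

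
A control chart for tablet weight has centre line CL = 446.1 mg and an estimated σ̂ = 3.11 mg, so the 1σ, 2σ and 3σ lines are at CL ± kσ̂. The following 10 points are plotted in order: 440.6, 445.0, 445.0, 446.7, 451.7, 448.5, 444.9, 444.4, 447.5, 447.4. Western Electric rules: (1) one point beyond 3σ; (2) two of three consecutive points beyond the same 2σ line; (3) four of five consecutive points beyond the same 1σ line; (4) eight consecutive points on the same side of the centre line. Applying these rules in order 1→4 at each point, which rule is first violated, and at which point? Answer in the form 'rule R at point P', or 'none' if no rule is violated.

Zone of each point (C = within 1σ̂, B = 1σ̂–2σ̂, A = 2σ̂–3σ̂, * = beyond 3σ̂; sign = side of CL): 1:-B, 2:-C, 3:-C, 4:+C, 5:+B, 6:+C, 7:-C, 8:-C, 9:+C, 10:+C
No rule fires across all 10 points.

none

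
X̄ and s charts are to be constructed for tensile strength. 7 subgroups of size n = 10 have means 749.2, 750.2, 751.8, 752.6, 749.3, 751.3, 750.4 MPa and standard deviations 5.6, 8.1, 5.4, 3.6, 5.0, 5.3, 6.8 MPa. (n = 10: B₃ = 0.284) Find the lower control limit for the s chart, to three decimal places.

s̄ = (5.6 + 8.1 + 5.4 + 3.6 + 5.0 + 5.3 + 6.8) / 7 = 5.6857
LCL_s = B₃·s̄ = 0.284 × 5.6857 = 1.6147

1.615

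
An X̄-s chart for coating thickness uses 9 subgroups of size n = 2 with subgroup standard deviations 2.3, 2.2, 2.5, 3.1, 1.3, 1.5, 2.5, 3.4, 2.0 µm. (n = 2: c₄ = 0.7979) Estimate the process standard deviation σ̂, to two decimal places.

2.90

s̄ = (2.3 + 2.2 + 2.5 + 3.1 + 1.3 + 1.5 + 2.5 + 3.4 + 2.0) / 9 = 2.3111
σ̂ = s̄ / c₄ = 2.3111 / 0.7979 = 2.8965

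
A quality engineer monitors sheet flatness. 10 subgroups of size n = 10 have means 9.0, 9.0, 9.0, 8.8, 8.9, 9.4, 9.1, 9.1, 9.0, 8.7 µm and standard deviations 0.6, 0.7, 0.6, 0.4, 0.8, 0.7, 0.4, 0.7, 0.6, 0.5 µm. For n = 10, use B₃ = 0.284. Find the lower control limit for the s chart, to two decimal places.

s̄ = (0.6 + 0.7 + 0.6 + 0.4 + 0.8 + 0.7 + 0.4 + 0.7 + 0.6 + 0.5) / 10 = 0.6000
LCL_s = B₃·s̄ = 0.284 × 0.6000 = 0.1704

0.17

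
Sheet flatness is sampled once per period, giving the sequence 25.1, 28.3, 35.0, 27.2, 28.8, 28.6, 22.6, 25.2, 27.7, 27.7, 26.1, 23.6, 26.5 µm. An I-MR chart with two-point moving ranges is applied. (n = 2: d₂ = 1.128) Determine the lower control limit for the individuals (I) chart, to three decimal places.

X̄ = (25.1 + 28.3 + 35.0 + 27.2 + 28.8 + 28.6 + 22.6 + 25.2 + 27.7 + 27.7 + 26.1 + 23.6 + 26.5) / 13 = 27.1077
Moving ranges: 3.2, 6.7, 7.8, 1.6, 0.2, 6.0, 2.6, 2.5, 0.0, 1.6, 2.5, 2.9; M̄R̄ = 37.6000 / 12 = 3.1333
LCL = X̄ − 3·M̄R̄/d₂ = 27.1077 − 3 × 3.1333 / 1.128 = 18.7744

18.774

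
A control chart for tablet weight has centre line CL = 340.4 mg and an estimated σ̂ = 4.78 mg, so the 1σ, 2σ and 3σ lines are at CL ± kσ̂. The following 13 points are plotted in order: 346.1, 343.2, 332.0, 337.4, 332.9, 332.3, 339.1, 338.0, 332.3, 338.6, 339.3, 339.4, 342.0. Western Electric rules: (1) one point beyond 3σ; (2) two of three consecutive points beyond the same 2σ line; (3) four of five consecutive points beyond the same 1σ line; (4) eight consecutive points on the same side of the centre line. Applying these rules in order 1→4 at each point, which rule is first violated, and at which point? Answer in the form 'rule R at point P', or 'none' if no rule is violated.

Zone of each point (C = within 1σ̂, B = 1σ̂–2σ̂, A = 2σ̂–3σ̂, * = beyond 3σ̂; sign = side of CL): 1:+B, 2:+C, 3:-B, 4:-C, 5:-B, 6:-B, 7:-C, 8:-C, 9:-B, 10:-C, 11:-C, 12:-C, 13:+C
Rule 4 (eight consecutive points on the same side of the centre line) is satisfied at point 10.

rule 4 at point 10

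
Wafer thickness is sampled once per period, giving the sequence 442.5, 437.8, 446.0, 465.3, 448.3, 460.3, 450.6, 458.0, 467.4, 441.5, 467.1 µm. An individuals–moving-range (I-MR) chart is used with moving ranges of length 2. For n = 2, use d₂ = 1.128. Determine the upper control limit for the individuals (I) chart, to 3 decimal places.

X̄ = (442.5 + 437.8 + 446.0 + 465.3 + 448.3 + 460.3 + 450.6 + 458.0 + 467.4 + 441.5 + 467.1) / 11 = 453.1636
Moving ranges: 4.7, 8.2, 19.3, 17.0, 12.0, 9.7, 7.4, 9.4, 25.9, 25.6; M̄R̄ = 139.2000 / 10 = 13.9200
UCL = X̄ + 3·M̄R̄/d₂ = 453.1636 + 3 × 13.9200 / 1.128 = 490.1849

490.185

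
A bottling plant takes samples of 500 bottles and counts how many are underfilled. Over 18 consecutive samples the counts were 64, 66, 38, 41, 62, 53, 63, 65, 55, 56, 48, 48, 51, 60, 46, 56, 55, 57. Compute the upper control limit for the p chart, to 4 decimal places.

p̄ = Σdᵢ / (k·n) = 984 / (18 × 500) = 0.10933
UCL = p̄ + 3·√(p̄(1−p̄)/n) = 0.10933 + 3 × √(0.10933×0.89067/500) = 0.10933 + 3 × 0.01396 = 0.15120

0.1512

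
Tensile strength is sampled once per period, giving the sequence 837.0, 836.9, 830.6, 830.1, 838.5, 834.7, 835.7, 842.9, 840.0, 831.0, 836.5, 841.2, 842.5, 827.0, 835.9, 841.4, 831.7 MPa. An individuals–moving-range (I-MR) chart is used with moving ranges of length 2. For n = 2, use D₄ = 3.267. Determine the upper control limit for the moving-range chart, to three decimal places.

Moving ranges: 0.1, 6.3, 0.5, 8.4, 3.8, 1.0, 7.2, 2.9, 9.0, 5.5, 4.7, 1.3, 15.5, 8.9, 5.5, 9.7; M̄R̄ = 90.3000 / 16 = 5.6437
UCL_MR = D₄·M̄R̄ = 3.267 × 5.6437 = 18.4381

18.438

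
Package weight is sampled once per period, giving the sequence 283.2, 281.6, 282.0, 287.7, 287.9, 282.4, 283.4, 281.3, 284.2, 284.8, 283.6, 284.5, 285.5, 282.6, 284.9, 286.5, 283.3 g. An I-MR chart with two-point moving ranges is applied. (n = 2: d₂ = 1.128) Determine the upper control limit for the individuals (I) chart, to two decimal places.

X̄ = (283.2 + 281.6 + 282.0 + 287.7 + 287.9 + 282.4 + 283.4 + 281.3 + 284.2 + 284.8 + 283.6 + 284.5 + 285.5 + 282.6 + 284.9 + 286.5 + 283.3) / 17 = 284.0824
Moving ranges: 1.6, 0.4, 5.7, 0.2, 5.5, 1.0, 2.1, 2.9, 0.6, 1.2, 0.9, 1.0, 2.9, 2.3, 1.6, 3.2; M̄R̄ = 33.1000 / 16 = 2.0688
UCL = X̄ + 3·M̄R̄/d₂ = 284.0824 + 3 × 2.0688 / 1.128 = 289.5843

289.58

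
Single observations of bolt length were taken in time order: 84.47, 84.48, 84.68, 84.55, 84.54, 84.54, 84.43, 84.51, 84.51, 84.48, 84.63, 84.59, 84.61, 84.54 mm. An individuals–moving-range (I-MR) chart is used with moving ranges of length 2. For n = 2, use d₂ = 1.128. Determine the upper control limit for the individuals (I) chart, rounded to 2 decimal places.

84.71

X̄ = (84.47 + 84.48 + 84.68 + 84.55 + 84.54 + 84.54 + 84.43 + 84.51 + 84.51 + 84.48 + 84.63 + 84.59 + 84.61 + 84.54) / 14 = 84.5400
Moving ranges: 0.01, 0.20, 0.13, 0.01, 0.00, 0.11, 0.08, 0.00, 0.03, 0.15, 0.04, 0.02, 0.07; M̄R̄ = 0.8500 / 13 = 0.0654
UCL = X̄ + 3·M̄R̄/d₂ = 84.5400 + 3 × 0.0654 / 1.128 = 84.7139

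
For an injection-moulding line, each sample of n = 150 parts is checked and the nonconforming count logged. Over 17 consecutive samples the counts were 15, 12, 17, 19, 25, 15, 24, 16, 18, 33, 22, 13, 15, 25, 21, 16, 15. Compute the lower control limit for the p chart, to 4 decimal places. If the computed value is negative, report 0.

p̄ = Σdᵢ / (k·n) = 321 / (17 × 150) = 0.12588
LCL = p̄ − 3·√(p̄(1−p̄)/n) = 0.12588 − 3 × 0.02708 = 0.04463

0.0446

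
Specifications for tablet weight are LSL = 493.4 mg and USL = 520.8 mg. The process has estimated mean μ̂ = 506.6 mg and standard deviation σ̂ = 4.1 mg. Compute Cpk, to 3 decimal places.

Cpu = (USL − μ̂) / (3σ̂) = (520.8 − 506.6) / (3 × 4.1) = 1.1545; Cpl = (μ̂ − LSL) / (3σ̂) = (506.6 − 493.4) / (3 × 4.1) = 1.0732; Cpk = min(Cpu, Cpl) = 1.0732

1.073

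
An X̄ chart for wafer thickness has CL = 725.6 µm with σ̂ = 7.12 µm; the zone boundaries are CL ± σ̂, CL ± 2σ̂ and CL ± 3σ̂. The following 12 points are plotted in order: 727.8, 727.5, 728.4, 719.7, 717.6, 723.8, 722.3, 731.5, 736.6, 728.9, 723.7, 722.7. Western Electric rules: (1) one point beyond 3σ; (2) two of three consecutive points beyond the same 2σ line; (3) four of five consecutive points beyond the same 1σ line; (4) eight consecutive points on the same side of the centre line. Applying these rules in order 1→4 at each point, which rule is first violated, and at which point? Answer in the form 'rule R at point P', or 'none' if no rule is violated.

none

Zone of each point (C = within 1σ̂, B = 1σ̂–2σ̂, A = 2σ̂–3σ̂, * = beyond 3σ̂; sign = side of CL): 1:+C, 2:+C, 3:+C, 4:-C, 5:-B, 6:-C, 7:-C, 8:+C, 9:+B, 10:+C, 11:-C, 12:-C
No rule fires across all 12 points.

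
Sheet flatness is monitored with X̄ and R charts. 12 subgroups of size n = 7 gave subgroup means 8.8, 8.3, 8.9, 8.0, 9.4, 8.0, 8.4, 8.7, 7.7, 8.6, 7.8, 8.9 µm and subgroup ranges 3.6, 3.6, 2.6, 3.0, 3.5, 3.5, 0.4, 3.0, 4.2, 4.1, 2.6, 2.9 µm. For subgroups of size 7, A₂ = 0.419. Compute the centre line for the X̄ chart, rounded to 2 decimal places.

X̄̄ = (8.8 + 8.3 + 8.9 + 8.0 + 9.4 + 8.0 + 8.4 + 8.7 + 7.7 + 8.6 + 7.8 + 8.9) / 12 = 101.5000 / 12 = 8.4583
CL = X̄̄ = 8.4583

8.46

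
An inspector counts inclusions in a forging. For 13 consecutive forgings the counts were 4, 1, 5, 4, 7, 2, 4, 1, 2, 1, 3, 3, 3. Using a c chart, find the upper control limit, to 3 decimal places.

c̄ = (4 + 1 + 5 + 4 + 7 + 2 + 4 + 1 + 2 + 1 + 3 + 3 + 3) / 13 = 40 / 13 = 3.0769
UCL = c̄ + 3√c̄ = 3.0769 + 3 × √3.0769 = 3.0769 + 3 × 1.7541 = 8.3393

8.339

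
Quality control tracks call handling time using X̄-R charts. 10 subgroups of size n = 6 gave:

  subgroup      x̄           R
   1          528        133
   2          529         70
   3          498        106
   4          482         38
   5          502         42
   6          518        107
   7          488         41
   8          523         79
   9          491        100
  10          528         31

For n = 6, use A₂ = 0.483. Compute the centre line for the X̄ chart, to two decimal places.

X̄̄ = (528 + 529 + 498 + 482 + 502 + 518 + 488 + 523 + 491 + 528) / 10 = 5087.0000 / 10 = 508.7000
CL = X̄̄ = 508.7000

508.70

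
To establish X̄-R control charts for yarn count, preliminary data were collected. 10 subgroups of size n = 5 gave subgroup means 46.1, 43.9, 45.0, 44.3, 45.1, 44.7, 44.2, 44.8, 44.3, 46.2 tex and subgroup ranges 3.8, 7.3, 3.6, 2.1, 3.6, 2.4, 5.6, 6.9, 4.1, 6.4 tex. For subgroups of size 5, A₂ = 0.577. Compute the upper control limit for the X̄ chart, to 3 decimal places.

X̄̄ = (46.1 + 43.9 + 45.0 + 44.3 + 45.1 + 44.7 + 44.2 + 44.8 + 44.3 + 46.2) / 10 = 448.6000 / 10 = 44.8600
R̄ = (3.8 + 7.3 + 3.6 + 2.1 + 3.6 + 2.4 + 5.6 + 6.9 + 4.1 + 6.4) / 10 = 45.8000 / 10 = 4.5800
UCL = X̄̄ + A₂·R̄ = 44.8600 + 0.577 × 4.5800 = 47.5027

47.503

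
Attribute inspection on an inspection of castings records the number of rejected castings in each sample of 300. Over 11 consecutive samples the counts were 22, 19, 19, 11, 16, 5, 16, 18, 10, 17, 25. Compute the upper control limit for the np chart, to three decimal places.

p̄ = Σdᵢ / (k·n) = 178 / (11 × 300) = 0.05394
UCL = np̄ + 3·√(np̄(1−p̄)) = 16.1818 + 3 × √(16.1818×0.94606) = 16.1818 + 3 × 3.9127 = 27.9198

27.920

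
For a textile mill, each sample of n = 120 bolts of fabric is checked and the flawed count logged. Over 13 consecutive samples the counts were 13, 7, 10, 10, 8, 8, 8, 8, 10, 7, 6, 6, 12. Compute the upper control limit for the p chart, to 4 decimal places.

0.1434

p̄ = Σdᵢ / (k·n) = 113 / (13 × 120) = 0.07244
UCL = p̄ + 3·√(p̄(1−p̄)/n) = 0.07244 + 3 × √(0.07244×0.92756/120) = 0.07244 + 3 × 0.02366 = 0.14342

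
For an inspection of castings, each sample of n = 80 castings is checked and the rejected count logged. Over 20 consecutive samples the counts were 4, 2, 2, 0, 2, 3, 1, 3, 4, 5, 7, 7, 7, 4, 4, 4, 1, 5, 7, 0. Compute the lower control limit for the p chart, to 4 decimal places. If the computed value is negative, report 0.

0.0000

p̄ = Σdᵢ / (k·n) = 72 / (20 × 80) = 0.04500
LCL = p̄ − 3·√(p̄(1−p̄)/n) = 0.04500 − 3 × 0.02318 = -0.02453 → 0 (negative, so LCL = 0)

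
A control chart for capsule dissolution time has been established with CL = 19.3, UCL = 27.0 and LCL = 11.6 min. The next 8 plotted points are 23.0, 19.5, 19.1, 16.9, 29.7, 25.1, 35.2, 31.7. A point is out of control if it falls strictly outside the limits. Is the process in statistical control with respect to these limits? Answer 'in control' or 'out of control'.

Compare each point to [11.6, 27.0]: sample 5 = 29.7 > UCL; sample 7 = 35.2 > UCL; sample 8 = 31.7 > UCL.

out of control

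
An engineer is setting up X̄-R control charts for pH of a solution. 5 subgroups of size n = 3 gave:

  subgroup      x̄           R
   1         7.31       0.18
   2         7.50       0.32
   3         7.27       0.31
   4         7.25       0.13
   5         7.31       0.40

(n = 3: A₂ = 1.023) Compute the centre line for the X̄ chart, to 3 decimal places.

7.328

X̄̄ = (7.31 + 7.50 + 7.27 + 7.25 + 7.31) / 5 = 36.6400 / 5 = 7.3280
CL = X̄̄ = 7.3280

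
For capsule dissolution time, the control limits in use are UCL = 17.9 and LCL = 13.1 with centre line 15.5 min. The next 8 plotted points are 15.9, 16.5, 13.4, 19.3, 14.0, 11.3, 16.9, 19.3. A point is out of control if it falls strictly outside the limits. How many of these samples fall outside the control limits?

3

Compare each point to [13.1, 17.9]: sample 4 = 19.3 > UCL; sample 6 = 11.3 < LCL; sample 8 = 19.3 > UCL.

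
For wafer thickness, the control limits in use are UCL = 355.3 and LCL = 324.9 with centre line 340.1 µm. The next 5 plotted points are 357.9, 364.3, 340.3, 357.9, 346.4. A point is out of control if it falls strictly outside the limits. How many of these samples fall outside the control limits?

Compare each point to [324.9, 355.3]: sample 1 = 357.9 > UCL; sample 2 = 364.3 > UCL; sample 4 = 357.9 > UCL.

3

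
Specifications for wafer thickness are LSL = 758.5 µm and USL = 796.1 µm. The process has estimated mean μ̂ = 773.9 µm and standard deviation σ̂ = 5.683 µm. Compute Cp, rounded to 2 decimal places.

1.10

Cp = (USL − LSL) / (6σ̂) = (796.1 − 758.5) / (6 × 5.683) = 37.6000 / 34.0980 = 1.1027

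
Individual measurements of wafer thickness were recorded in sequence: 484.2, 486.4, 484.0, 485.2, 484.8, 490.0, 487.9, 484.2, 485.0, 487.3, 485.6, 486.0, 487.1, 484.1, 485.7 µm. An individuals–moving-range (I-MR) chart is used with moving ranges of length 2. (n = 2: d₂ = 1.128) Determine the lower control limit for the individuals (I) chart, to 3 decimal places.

480.495

X̄ = (484.2 + 486.4 + 484.0 + 485.2 + 484.8 + 490.0 + 487.9 + 484.2 + 485.0 + 487.3 + 485.6 + 486.0 + 487.1 + 484.1 + 485.7) / 15 = 485.8333
Moving ranges: 2.2, 2.4, 1.2, 0.4, 5.2, 2.1, 3.7, 0.8, 2.3, 1.7, 0.4, 1.1, 3.0, 1.6; M̄R̄ = 28.1000 / 14 = 2.0071
LCL = X̄ − 3·M̄R̄/d₂ = 485.8333 − 3 × 2.0071 / 1.128 = 480.4952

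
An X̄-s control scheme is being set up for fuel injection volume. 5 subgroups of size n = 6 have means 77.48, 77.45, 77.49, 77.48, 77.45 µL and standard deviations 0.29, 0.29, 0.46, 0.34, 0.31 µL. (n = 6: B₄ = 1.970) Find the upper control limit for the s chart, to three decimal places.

s̄ = (0.29 + 0.29 + 0.46 + 0.34 + 0.31) / 5 = 0.3380
UCL_s = B₄·s̄ = 1.970 × 0.3380 = 0.6659

0.666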